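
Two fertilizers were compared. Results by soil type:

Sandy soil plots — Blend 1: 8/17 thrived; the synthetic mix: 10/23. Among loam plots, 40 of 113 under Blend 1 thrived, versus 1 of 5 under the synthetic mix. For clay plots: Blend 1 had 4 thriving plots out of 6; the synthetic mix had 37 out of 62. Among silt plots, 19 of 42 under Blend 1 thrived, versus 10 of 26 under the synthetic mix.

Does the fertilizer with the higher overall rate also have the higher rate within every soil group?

Sandy soil: Blend 1 8/17 = 47.1%, the synthetic mix 10/23 = 43.5% → Blend 1
Loam: Blend 1 40/113 = 35.4%, the synthetic mix 1/5 = 20.0% → Blend 1
Clay: Blend 1 4/6 = 66.7%, the synthetic mix 37/62 = 59.7% → Blend 1
Silt: Blend 1 19/42 = 45.2%, the synthetic mix 10/26 = 38.5% → Blend 1
Overall: Blend 1 71/178 = 39.9%, the synthetic mix 58/116 = 50.0% → the synthetic mix
Blend 1 wins each soil group but the synthetic mix wins overall — the comparison reverses. Blend 1's plots skew toward loam, which has a lower base rate.

No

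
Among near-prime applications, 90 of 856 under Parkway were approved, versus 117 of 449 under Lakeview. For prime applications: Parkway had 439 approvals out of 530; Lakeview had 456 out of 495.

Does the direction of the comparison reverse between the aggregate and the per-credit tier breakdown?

Near-prime: Parkway 90/856 = 10.5%, Lakeview 117/449 = 26.1% → Lakeview
Prime: Parkway 439/530 = 82.8%, Lakeview 456/495 = 92.1% → Lakeview
Overall: Parkway 529/1386 = 38.2%, Lakeview 573/944 = 60.7% → Lakeview
Lakeview wins overall and in every credit group — no reversal.

No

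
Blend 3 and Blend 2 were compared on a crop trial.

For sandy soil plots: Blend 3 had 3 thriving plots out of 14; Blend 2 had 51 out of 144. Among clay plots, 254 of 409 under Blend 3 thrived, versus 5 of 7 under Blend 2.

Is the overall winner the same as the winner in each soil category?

Sandy soil: Blend 3 3/14 = 21.4%, Blend 2 51/144 = 35.4% → Blend 2
Clay: Blend 3 254/409 = 62.1%, Blend 2 5/7 = 71.4% → Blend 2
Overall: Blend 3 257/423 = 60.8%, Blend 2 56/151 = 37.1% → Blend 3
Blend 2 wins each soil group but Blend 3 wins overall — the comparison reverses. Blend 2's plots skew toward sandy soil, which has a lower base rate.

No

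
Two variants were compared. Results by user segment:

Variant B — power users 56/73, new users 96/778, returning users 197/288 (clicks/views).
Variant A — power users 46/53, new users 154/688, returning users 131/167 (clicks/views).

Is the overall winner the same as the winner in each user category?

Power users: Variant B 56/73 = 76.7%, Variant A 46/53 = 86.8% → Variant A
New users: Variant B 96/778 = 12.3%, Variant A 154/688 = 22.4% → Variant A
Returning users: Variant B 197/288 = 68.4%, Variant A 131/167 = 78.4% → Variant A
Overall: Variant B 349/1139 = 30.6%, Variant A 331/908 = 36.5% → Variant A
Variant A wins overall and in every user group — no reversal.

Yes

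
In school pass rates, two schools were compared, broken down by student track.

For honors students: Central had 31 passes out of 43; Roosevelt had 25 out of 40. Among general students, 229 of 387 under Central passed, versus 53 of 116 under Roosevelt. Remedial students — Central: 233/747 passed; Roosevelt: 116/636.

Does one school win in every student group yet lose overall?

Honors: Central 31/43 = 72.1%, Roosevelt 25/40 = 62.5% → Central
General: Central 229/387 = 59.2%, Roosevelt 53/116 = 45.7% → Central
Remedial: Central 233/747 = 31.2%, Roosevelt 116/636 = 18.2% → Central
Overall: Central 493/1177 = 41.9%, Roosevelt 194/792 = 24.5% → Central
Central wins overall and in every student group — no reversal.

No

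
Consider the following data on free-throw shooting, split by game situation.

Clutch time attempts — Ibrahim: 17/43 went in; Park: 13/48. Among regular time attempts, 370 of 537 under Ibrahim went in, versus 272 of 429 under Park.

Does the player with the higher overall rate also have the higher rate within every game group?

Clutch time: Ibrahim 17/43 = 39.5%, Park 13/48 = 27.1% → Ibrahim
Regular time: Ibrahim 370/537 = 68.9%, Park 272/429 = 63.4% → Ibrahim
Overall: Ibrahim 387/580 = 66.7%, Park 285/477 = 59.7% → Ibrahim
Ibrahim wins overall and in every game group — no reversal.

Yes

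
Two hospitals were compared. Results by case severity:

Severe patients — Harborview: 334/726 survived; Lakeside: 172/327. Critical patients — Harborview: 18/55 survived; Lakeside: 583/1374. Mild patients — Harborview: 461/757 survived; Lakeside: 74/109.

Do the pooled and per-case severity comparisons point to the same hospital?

Severe: Harborview 334/726 = 46.0%, Lakeside 172/327 = 52.6% → Lakeside
Critical: Harborview 18/55 = 32.7%, Lakeside 583/1374 = 42.4% → Lakeside
Mild: Harborview 461/757 = 60.9%, Lakeside 74/109 = 67.9% → Lakeside
Overall: Harborview 813/1538 = 52.9%, Lakeside 829/1810 = 45.8% → Harborview
Lakeside wins each case group but Harborview wins overall — the comparison reverses. Lakeside's patients skew toward critical, which has a lower base rate.

No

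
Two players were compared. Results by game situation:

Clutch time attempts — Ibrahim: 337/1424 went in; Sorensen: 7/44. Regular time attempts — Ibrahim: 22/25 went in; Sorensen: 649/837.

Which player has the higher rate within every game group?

Ibrahim

Clutch time: Ibrahim 337/1424 = 23.7%, Sorensen 7/44 = 15.9% → Ibrahim
Regular time: Ibrahim 22/25 = 88.0%, Sorensen 649/837 = 77.5% → Ibrahim
Ibrahim has the higher rate in both groups.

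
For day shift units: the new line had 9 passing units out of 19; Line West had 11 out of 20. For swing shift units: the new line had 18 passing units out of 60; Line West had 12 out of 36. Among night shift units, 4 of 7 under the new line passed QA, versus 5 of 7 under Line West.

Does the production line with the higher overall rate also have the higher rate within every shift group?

Day shift: the new line 9/19 = 47.4%, Line West 11/20 = 55.0% → Line West
Swing shift: the new line 18/60 = 30.0%, Line West 12/36 = 33.3% → Line West
Night shift: the new line 4/7 = 57.1%, Line West 5/7 = 71.4% → Line West
Overall: the new line 31/86 = 36.0%, Line West 28/63 = 44.4% → Line West
Line West wins overall and in every shift group — no reversal.

Yes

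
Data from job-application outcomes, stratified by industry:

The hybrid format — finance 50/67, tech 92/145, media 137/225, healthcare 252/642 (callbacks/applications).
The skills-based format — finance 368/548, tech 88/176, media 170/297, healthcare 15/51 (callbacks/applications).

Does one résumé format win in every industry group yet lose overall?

Finance: the hybrid format 50/67 = 74.6%, the skills-based format 368/548 = 67.2% → the hybrid format
Tech: the hybrid format 92/145 = 63.4%, the skills-based format 88/176 = 50.0% → the hybrid format
Media: the hybrid format 137/225 = 60.9%, the skills-based format 170/297 = 57.2% → the hybrid format
Healthcare: the hybrid format 252/642 = 39.3%, the skills-based format 15/51 = 29.4% → the hybrid format
Overall: the hybrid format 531/1079 = 49.2%, the skills-based format 641/1072 = 59.8% → the skills-based format
The hybrid format wins each industry group but the skills-based format wins overall — the comparison reverses. The hybrid format's applications skew toward healthcare, which has a lower base rate.

Yes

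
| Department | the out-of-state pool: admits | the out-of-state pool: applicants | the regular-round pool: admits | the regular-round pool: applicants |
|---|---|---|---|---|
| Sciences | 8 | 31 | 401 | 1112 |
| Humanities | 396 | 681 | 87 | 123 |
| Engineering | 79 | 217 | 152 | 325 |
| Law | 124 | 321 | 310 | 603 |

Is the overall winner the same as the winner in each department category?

Sciences: the out-of-state pool 8/31 = 25.8%, the regular-round pool 401/1112 = 36.1% → the regular-round pool
Humanities: the out-of-state pool 396/681 = 58.1%, the regular-round pool 87/123 = 70.7% → the regular-round pool
Engineering: the out-of-state pool 79/217 = 36.4%, the regular-round pool 152/325 = 46.8% → the regular-round pool
Law: the out-of-state pool 124/321 = 38.6%, the regular-round pool 310/603 = 51.4% → the regular-round pool
Overall: the out-of-state pool 607/1250 = 48.6%, the regular-round pool 950/2163 = 43.9% → the out-of-state pool
The regular-round pool wins each department group but the out-of-state pool wins overall — the comparison reverses. The regular-round pool's applicants skew toward Sciences, which has a lower base rate.

No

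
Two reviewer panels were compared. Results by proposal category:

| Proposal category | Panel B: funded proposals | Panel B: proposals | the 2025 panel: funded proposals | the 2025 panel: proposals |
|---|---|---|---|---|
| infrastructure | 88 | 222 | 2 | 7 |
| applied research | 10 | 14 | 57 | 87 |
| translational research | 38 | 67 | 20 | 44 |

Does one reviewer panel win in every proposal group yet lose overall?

Yes

Infrastructure: Panel B 88/222 = 39.6%, the 2025 panel 2/7 = 28.6% → Panel B
Applied research: Panel B 10/14 = 71.4%, the 2025 panel 57/87 = 65.5% → Panel B
Translational research: Panel B 38/67 = 56.7%, the 2025 panel 20/44 = 45.5% → Panel B
Overall: Panel B 136/303 = 44.9%, the 2025 panel 79/138 = 57.2% → the 2025 panel
Panel B wins each proposal group but the 2025 panel wins overall — the comparison reverses. Panel B's proposals skew toward infrastructure, which has a lower base rate.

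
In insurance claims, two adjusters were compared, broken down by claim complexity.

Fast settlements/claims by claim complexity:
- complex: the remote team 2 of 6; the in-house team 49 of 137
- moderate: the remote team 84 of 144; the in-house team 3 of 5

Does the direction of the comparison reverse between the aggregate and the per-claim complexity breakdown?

Complex: the remote team 2/6 = 33.3%, the in-house team 49/137 = 35.8% → the in-house team
Moderate: the remote team 84/144 = 58.3%, the in-house team 3/5 = 60.0% → the in-house team
Overall: the remote team 86/150 = 57.3%, the in-house team 52/142 = 36.6% → the remote team
The in-house team wins each claim group but the remote team wins overall — the comparison reverses. The in-house team's claims skew toward complex, which has a lower base rate.

Yes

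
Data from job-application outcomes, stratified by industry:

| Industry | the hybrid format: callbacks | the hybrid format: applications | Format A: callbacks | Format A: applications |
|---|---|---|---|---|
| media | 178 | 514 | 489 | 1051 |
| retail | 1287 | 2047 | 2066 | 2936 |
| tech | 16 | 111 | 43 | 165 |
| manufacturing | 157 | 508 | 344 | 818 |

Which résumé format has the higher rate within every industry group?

Media: the hybrid format 178/514 = 34.6%, Format A 489/1051 = 46.5% → Format A
Retail: the hybrid format 1287/2047 = 62.9%, Format A 2066/2936 = 70.4% → Format A
Tech: the hybrid format 16/111 = 14.4%, Format A 43/165 = 26.1% → Format A
Manufacturing: the hybrid format 157/508 = 30.9%, Format A 344/818 = 42.1% → Format A
Format A has the higher rate in all 4 groups.

Format A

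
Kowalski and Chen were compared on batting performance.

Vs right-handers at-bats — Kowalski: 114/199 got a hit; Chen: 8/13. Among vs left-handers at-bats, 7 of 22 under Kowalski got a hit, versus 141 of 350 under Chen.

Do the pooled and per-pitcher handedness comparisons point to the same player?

No

Vs right-handers: Kowalski 114/199 = 57.3%, Chen 8/13 = 61.5% → Chen
Vs left-handers: Kowalski 7/22 = 31.8%, Chen 141/350 = 40.3% → Chen
Overall: Kowalski 121/221 = 54.8%, Chen 149/363 = 41.0% → Kowalski
Chen wins each pitcher group but Kowalski wins overall — the comparison reverses. Chen's at-bats skew toward vs left-handers, which has a lower base rate.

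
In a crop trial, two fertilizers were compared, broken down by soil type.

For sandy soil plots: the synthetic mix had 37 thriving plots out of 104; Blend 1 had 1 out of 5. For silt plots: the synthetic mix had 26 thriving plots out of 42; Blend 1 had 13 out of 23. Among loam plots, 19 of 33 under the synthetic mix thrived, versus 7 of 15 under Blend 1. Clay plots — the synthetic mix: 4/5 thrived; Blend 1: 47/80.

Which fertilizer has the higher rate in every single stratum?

Sandy soil: the synthetic mix 37/104 = 35.6%, Blend 1 1/5 = 20.0% → the synthetic mix
Silt: the synthetic mix 26/42 = 61.9%, Blend 1 13/23 = 56.5% → the synthetic mix
Loam: the synthetic mix 19/33 = 57.6%, Blend 1 7/15 = 46.7% → the synthetic mix
Clay: the synthetic mix 4/5 = 80.0%, Blend 1 47/80 = 58.8% → the synthetic mix
The synthetic mix has the higher rate in all 4 groups.

the synthetic mix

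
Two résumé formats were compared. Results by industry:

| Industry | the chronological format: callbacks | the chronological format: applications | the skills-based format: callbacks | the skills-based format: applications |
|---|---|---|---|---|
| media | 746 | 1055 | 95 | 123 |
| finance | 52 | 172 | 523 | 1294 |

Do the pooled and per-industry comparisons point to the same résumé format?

No

Media: the chronological format 746/1055 = 70.7%, the skills-based format 95/123 = 77.2% → the skills-based format
Finance: the chronological format 52/172 = 30.2%, the skills-based format 523/1294 = 40.4% → the skills-based format
Overall: the chronological format 798/1227 = 65.0%, the skills-based format 618/1417 = 43.6% → the chronological format
The skills-based format wins each industry group but the chronological format wins overall — the comparison reverses. The skills-based format's applications skew toward finance, which has a lower base rate.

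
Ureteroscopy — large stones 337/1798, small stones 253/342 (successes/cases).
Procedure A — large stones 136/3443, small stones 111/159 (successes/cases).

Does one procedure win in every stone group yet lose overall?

No

Large stones: ureteroscopy 337/1798 = 18.7%, Procedure A 136/3443 = 4.0% → ureteroscopy
Small stones: ureteroscopy 253/342 = 74.0%, Procedure A 111/159 = 69.8% → ureteroscopy
Overall: ureteroscopy 590/2140 = 27.6%, Procedure A 247/3602 = 6.9% → ureteroscopy
Ureteroscopy wins overall and in every stone group — no reversal.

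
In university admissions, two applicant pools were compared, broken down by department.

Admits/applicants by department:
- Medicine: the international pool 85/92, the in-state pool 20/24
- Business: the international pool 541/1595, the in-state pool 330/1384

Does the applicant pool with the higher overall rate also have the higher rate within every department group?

Yes

Medicine: the international pool 85/92 = 92.4%, the in-state pool 20/24 = 83.3% → the international pool
Business: the international pool 541/1595 = 33.9%, the in-state pool 330/1384 = 23.8% → the international pool
Overall: the international pool 626/1687 = 37.1%, the in-state pool 350/1408 = 24.9% → the international pool
The international pool wins overall and in every department group — no reversal.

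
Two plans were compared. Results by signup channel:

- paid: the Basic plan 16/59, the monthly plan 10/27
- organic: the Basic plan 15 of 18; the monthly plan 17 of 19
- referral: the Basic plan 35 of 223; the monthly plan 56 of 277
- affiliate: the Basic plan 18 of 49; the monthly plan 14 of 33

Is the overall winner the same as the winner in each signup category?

Paid: the Basic plan 16/59 = 27.1%, the monthly plan 10/27 = 37.0% → the monthly plan
Organic: the Basic plan 15/18 = 83.3%, the monthly plan 17/19 = 89.5% → the monthly plan
Referral: the Basic plan 35/223 = 15.7%, the monthly plan 56/277 = 20.2% → the monthly plan
Affiliate: the Basic plan 18/49 = 36.7%, the monthly plan 14/33 = 42.4% → the monthly plan
Overall: the Basic plan 84/349 = 24.1%, the monthly plan 97/356 = 27.2% → the monthly plan
The monthly plan wins overall and in every signup group — no reversal.

Yes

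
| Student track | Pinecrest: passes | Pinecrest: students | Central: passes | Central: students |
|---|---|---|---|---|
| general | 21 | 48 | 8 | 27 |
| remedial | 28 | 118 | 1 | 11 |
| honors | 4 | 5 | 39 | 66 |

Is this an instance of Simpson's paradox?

General: Pinecrest 21/48 = 43.8%, Central 8/27 = 29.6% → Pinecrest
Remedial: Pinecrest 28/118 = 23.7%, Central 1/11 = 9.1% → Pinecrest
Honors: Pinecrest 4/5 = 80.0%, Central 39/66 = 59.1% → Pinecrest
Overall: Pinecrest 53/171 = 31.0%, Central 48/104 = 46.2% → Central
Pinecrest wins each student group but Central wins overall — the comparison reverses. Pinecrest's students skew toward remedial, which has a lower base rate.

Yes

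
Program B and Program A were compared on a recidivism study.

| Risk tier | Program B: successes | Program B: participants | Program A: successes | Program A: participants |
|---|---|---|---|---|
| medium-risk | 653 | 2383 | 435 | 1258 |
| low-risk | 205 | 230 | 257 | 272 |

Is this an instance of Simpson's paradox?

No

Medium-risk: Program B 653/2383 = 27.4%, Program A 435/1258 = 34.6% → Program A
Low-risk: Program B 205/230 = 89.1%, Program A 257/272 = 94.5% → Program A
Overall: Program B 858/2613 = 32.8%, Program A 692/1530 = 45.2% → Program A
Program A wins overall and in every risk group — no reversal.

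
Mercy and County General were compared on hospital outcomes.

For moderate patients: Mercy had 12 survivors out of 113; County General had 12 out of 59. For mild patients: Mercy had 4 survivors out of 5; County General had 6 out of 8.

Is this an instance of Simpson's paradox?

No

Moderate: Mercy 12/113 = 10.6%, County General 12/59 = 20.3% → County General
Mild: Mercy 4/5 = 80.0%, County General 6/8 = 75.0% → Mercy
Overall: Mercy 16/118 = 13.6%, County General 18/67 = 26.9% → County General
Neither sweeps: Mercy wins 1 of 2 groups, County General wins 1. County General wins overall but not every group — no Simpson reversal.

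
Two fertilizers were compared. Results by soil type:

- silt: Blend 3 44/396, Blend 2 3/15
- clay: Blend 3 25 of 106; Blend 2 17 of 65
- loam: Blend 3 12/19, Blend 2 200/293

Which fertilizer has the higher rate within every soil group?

Silt: Blend 3 44/396 = 11.1%, Blend 2 3/15 = 20.0% → Blend 2
Clay: Blend 3 25/106 = 23.6%, Blend 2 17/65 = 26.2% → Blend 2
Loam: Blend 3 12/19 = 63.2%, Blend 2 200/293 = 68.3% → Blend 2
Blend 2 has the higher rate in all 3 groups.

Blend 2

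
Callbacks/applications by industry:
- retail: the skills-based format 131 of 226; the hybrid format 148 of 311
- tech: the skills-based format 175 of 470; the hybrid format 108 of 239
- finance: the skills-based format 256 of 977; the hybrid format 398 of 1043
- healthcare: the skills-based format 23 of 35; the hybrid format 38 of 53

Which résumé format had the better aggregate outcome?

Retail: the skills-based format 131/226 = 58.0%, the hybrid format 148/311 = 47.6% → the skills-based format
Tech: the skills-based format 175/470 = 37.2%, the hybrid format 108/239 = 45.2% → the hybrid format
Finance: the skills-based format 256/977 = 26.2%, the hybrid format 398/1043 = 38.2% → the hybrid format
Healthcare: the skills-based format 23/35 = 65.7%, the hybrid format 38/53 = 71.7% → the hybrid format
Overall: the skills-based format 585/1708 = 34.3%, the hybrid format 692/1646 = 42.0% → the hybrid format
(Neither sweeps every industry group, but the hybrid format has the higher pooled rate.)

the hybrid format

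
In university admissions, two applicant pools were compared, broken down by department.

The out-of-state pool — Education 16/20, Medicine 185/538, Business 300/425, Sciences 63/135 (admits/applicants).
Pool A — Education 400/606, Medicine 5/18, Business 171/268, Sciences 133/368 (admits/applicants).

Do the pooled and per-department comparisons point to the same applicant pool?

Education: the out-of-state pool 16/20 = 80.0%, Pool A 400/606 = 66.0% → the out-of-state pool
Medicine: the out-of-state pool 185/538 = 34.4%, Pool A 5/18 = 27.8% → the out-of-state pool
Business: the out-of-state pool 300/425 = 70.6%, Pool A 171/268 = 63.8% → the out-of-state pool
Sciences: the out-of-state pool 63/135 = 46.7%, Pool A 133/368 = 36.1% → the out-of-state pool
Overall: the out-of-state pool 564/1118 = 50.4%, Pool A 709/1260 = 56.3% → Pool A
The out-of-state pool wins each department group but Pool A wins overall — the comparison reverses. The out-of-state pool's applicants skew toward Medicine, which has a lower base rate.

No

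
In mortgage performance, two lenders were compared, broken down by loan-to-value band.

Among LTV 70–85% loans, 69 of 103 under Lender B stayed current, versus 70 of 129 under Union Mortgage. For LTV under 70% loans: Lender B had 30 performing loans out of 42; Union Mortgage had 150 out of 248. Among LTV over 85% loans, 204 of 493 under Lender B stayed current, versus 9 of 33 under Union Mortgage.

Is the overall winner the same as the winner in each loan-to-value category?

LTV 70–85%: Lender B 69/103 = 67.0%, Union Mortgage 70/129 = 54.3% → Lender B
LTV under 70%: Lender B 30/42 = 71.4%, Union Mortgage 150/248 = 60.5% → Lender B
LTV over 85%: Lender B 204/493 = 41.4%, Union Mortgage 9/33 = 27.3% → Lender B
Overall: Lender B 303/638 = 47.5%, Union Mortgage 229/410 = 55.9% → Union Mortgage
Lender B wins each loan-to-value group but Union Mortgage wins overall — the comparison reverses. Lender B's loans skew toward LTV over 85%, which has a lower base rate.

No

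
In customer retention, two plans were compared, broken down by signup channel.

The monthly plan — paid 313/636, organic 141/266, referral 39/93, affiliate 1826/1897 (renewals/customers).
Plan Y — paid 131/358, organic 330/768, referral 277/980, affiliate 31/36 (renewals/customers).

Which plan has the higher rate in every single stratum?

Paid: the monthly plan 313/636 = 49.2%, Plan Y 131/358 = 36.6% → the monthly plan
Organic: the monthly plan 141/266 = 53.0%, Plan Y 330/768 = 43.0% → the monthly plan
Referral: the monthly plan 39/93 = 41.9%, Plan Y 277/980 = 28.3% → the monthly plan
Affiliate: the monthly plan 1826/1897 = 96.3%, Plan Y 31/36 = 86.1% → the monthly plan
The monthly plan has the higher rate in all 4 groups.

the monthly plan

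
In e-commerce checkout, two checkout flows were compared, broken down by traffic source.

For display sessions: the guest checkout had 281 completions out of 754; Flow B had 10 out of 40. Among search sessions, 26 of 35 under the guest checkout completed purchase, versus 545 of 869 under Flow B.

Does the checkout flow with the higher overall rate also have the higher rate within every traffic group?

Display: the guest checkout 281/754 = 37.3%, Flow B 10/40 = 25.0% → the guest checkout
Search: the guest checkout 26/35 = 74.3%, Flow B 545/869 = 62.7% → the guest checkout
Overall: the guest checkout 307/789 = 38.9%, Flow B 555/909 = 61.1% → Flow B
The guest checkout wins each traffic group but Flow B wins overall — the comparison reverses. The guest checkout's sessions skew toward display, which has a lower base rate.

No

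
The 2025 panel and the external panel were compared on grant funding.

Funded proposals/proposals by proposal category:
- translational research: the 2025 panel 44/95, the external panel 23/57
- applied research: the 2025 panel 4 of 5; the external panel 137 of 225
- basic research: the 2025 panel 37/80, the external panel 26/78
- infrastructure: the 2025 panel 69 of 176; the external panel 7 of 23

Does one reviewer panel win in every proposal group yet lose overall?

Yes

Translational research: the 2025 panel 44/95 = 46.3%, the external panel 23/57 = 40.4% → the 2025 panel
Applied research: the 2025 panel 4/5 = 80.0%, the external panel 137/225 = 60.9% → the 2025 panel
Basic research: the 2025 panel 37/80 = 46.2%, the external panel 26/78 = 33.3% → the 2025 panel
Infrastructure: the 2025 panel 69/176 = 39.2%, the external panel 7/23 = 30.4% → the 2025 panel
Overall: the 2025 panel 154/356 = 43.3%, the external panel 193/383 = 50.4% → the external panel
The 2025 panel wins each proposal group but the external panel wins overall — the comparison reverses. The 2025 panel's proposals skew toward infrastructure, which has a lower base rate.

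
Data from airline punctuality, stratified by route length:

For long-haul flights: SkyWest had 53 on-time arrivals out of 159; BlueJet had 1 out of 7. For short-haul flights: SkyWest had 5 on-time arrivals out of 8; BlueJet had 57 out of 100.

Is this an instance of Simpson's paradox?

Yes

Long-haul: SkyWest 53/159 = 33.3%, BlueJet 1/7 = 14.3% → SkyWest
Short-haul: SkyWest 5/8 = 62.5%, BlueJet 57/100 = 57.0% → SkyWest
Overall: SkyWest 58/167 = 34.7%, BlueJet 58/107 = 54.2% → BlueJet
SkyWest wins each route group but BlueJet wins overall — the comparison reverses. SkyWest's flights skew toward long-haul, which has a lower base rate.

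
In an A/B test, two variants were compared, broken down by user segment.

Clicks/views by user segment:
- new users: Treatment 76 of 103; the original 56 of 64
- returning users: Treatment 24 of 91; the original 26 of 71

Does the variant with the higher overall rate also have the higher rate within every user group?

Yes

New users: Treatment 76/103 = 73.8%, the original 56/64 = 87.5% → the original
Returning users: Treatment 24/91 = 26.4%, the original 26/71 = 36.6% → the original
Overall: Treatment 100/194 = 51.5%, the original 82/135 = 60.7% → the original
The original wins overall and in every user group — no reversal.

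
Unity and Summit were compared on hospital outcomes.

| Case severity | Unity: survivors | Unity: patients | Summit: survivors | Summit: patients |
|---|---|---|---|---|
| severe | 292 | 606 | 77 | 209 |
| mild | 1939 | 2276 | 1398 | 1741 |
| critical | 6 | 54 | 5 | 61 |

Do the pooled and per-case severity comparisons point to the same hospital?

Yes

Severe: Unity 292/606 = 48.2%, Summit 77/209 = 36.8% → Unity
Mild: Unity 1939/2276 = 85.2%, Summit 1398/1741 = 80.3% → Unity
Critical: Unity 6/54 = 11.1%, Summit 5/61 = 8.2% → Unity
Overall: Unity 2237/2936 = 76.2%, Summit 1480/2011 = 73.6% → Unity
Unity wins overall and in every case group — no reversal.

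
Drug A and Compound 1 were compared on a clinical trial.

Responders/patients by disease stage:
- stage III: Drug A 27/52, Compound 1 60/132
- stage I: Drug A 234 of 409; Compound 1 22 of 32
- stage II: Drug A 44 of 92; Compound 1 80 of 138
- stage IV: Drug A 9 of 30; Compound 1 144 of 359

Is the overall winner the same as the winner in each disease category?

Stage III: Drug A 27/52 = 51.9%, Compound 1 60/132 = 45.5% → Drug A
Stage I: Drug A 234/409 = 57.2%, Compound 1 22/32 = 68.8% → Compound 1
Stage II: Drug A 44/92 = 47.8%, Compound 1 80/138 = 58.0% → Compound 1
Stage IV: Drug A 9/30 = 30.0%, Compound 1 144/359 = 40.1% → Compound 1
Overall: Drug A 314/583 = 53.9%, Compound 1 306/661 = 46.3% → Drug A
Neither sweeps: Drug A wins 1 of 4 groups, Compound 1 wins 3. Drug A wins overall but not every group — no Simpson reversal.

No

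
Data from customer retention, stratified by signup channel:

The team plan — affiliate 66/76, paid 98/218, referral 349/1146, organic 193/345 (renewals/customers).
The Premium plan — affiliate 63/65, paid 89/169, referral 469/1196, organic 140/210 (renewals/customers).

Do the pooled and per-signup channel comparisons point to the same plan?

Affiliate: the team plan 66/76 = 86.8%, the Premium plan 63/65 = 96.9% → the Premium plan
Paid: the team plan 98/218 = 45.0%, the Premium plan 89/169 = 52.7% → the Premium plan
Referral: the team plan 349/1146 = 30.5%, the Premium plan 469/1196 = 39.2% → the Premium plan
Organic: the team plan 193/345 = 55.9%, the Premium plan 140/210 = 66.7% → the Premium plan
Overall: the team plan 706/1785 = 39.6%, the Premium plan 761/1640 = 46.4% → the Premium plan
The Premium plan wins overall and in every signup group — no reversal.

Yes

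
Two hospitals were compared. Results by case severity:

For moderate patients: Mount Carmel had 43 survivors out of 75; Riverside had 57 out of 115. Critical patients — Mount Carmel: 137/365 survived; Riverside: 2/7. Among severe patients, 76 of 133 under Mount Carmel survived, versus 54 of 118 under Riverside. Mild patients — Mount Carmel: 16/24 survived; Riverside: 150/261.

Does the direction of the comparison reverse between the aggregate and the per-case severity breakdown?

Moderate: Mount Carmel 43/75 = 57.3%, Riverside 57/115 = 49.6% → Mount Carmel
Critical: Mount Carmel 137/365 = 37.5%, Riverside 2/7 = 28.6% → Mount Carmel
Severe: Mount Carmel 76/133 = 57.1%, Riverside 54/118 = 45.8% → Mount Carmel
Mild: Mount Carmel 16/24 = 66.7%, Riverside 150/261 = 57.5% → Mount Carmel
Overall: Mount Carmel 272/597 = 45.6%, Riverside 263/501 = 52.5% → Riverside
Mount Carmel wins each case group but Riverside wins overall — the comparison reverses. Mount Carmel's patients skew toward critical, which has a lower base rate.

Yes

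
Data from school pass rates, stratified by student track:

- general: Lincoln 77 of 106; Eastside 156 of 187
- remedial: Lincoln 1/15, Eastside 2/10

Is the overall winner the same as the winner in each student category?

Yes

General: Lincoln 77/106 = 72.6%, Eastside 156/187 = 83.4% → Eastside
Remedial: Lincoln 1/15 = 6.7%, Eastside 2/10 = 20.0% → Eastside
Overall: Lincoln 78/121 = 64.5%, Eastside 158/197 = 80.2% → Eastside
Eastside wins overall and in every student group — no reversal.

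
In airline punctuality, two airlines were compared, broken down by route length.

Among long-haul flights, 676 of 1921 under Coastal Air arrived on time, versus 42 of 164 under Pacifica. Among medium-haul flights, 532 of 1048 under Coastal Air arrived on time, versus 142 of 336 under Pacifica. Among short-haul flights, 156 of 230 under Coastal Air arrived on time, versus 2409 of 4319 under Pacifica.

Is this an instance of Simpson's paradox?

Long-haul: Coastal Air 676/1921 = 35.2%, Pacifica 42/164 = 25.6% → Coastal Air
Medium-haul: Coastal Air 532/1048 = 50.8%, Pacifica 142/336 = 42.3% → Coastal Air
Short-haul: Coastal Air 156/230 = 67.8%, Pacifica 2409/4319 = 55.8% → Coastal Air
Overall: Coastal Air 1364/3199 = 42.6%, Pacifica 2593/4819 = 53.8% → Pacifica
Coastal Air wins each route group but Pacifica wins overall — the comparison reverses. Coastal Air's flights skew toward long-haul, which has a lower base rate.

Yes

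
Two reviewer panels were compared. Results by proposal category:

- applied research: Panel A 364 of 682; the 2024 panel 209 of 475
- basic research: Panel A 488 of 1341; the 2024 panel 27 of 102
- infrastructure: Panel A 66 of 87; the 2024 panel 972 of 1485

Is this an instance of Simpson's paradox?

Applied research: Panel A 364/682 = 53.4%, the 2024 panel 209/475 = 44.0% → Panel A
Basic research: Panel A 488/1341 = 36.4%, the 2024 panel 27/102 = 26.5% → Panel A
Infrastructure: Panel A 66/87 = 75.9%, the 2024 panel 972/1485 = 65.5% → Panel A
Overall: Panel A 918/2110 = 43.5%, the 2024 panel 1208/2062 = 58.6% → the 2024 panel
Panel A wins each proposal group but the 2024 panel wins overall — the comparison reverses. Panel A's proposals skew toward basic research, which has a lower base rate.

Yes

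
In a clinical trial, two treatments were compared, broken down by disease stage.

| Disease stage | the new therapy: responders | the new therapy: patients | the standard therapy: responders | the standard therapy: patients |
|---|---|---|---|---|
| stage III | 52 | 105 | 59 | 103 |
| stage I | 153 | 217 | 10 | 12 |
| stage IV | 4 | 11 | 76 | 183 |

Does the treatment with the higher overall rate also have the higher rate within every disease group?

Stage III: the new therapy 52/105 = 49.5%, the standard therapy 59/103 = 57.3% → the standard therapy
Stage I: the new therapy 153/217 = 70.5%, the standard therapy 10/12 = 83.3% → the standard therapy
Stage IV: the new therapy 4/11 = 36.4%, the standard therapy 76/183 = 41.5% → the standard therapy
Overall: the new therapy 209/333 = 62.8%, the standard therapy 145/298 = 48.7% → the new therapy
The standard therapy wins each disease group but the new therapy wins overall — the comparison reverses. The standard therapy's patients skew toward stage IV, which has a lower base rate.

No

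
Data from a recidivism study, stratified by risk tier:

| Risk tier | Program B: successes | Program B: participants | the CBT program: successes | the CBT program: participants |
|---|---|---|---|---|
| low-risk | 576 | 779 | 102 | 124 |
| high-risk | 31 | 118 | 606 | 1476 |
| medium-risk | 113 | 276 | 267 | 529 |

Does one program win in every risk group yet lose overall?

Yes

Low-risk: Program B 576/779 = 73.9%, the CBT program 102/124 = 82.3% → the CBT program
High-risk: Program B 31/118 = 26.3%, the CBT program 606/1476 = 41.1% → the CBT program
Medium-risk: Program B 113/276 = 40.9%, the CBT program 267/529 = 50.5% → the CBT program
Overall: Program B 720/1173 = 61.4%, the CBT program 975/2129 = 45.8% → Program B
The CBT program wins each risk group but Program B wins overall — the comparison reverses. The CBT program's participants skew toward high-risk, which has a lower base rate.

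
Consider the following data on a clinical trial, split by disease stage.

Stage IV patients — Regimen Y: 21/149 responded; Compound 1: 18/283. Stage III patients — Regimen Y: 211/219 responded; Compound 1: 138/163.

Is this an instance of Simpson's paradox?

No

Stage IV: Regimen Y 21/149 = 14.1%, Compound 1 18/283 = 6.4% → Regimen Y
Stage III: Regimen Y 211/219 = 96.3%, Compound 1 138/163 = 84.7% → Regimen Y
Overall: Regimen Y 232/368 = 63.0%, Compound 1 156/446 = 35.0% → Regimen Y
Regimen Y wins overall and in every disease group — no reversal.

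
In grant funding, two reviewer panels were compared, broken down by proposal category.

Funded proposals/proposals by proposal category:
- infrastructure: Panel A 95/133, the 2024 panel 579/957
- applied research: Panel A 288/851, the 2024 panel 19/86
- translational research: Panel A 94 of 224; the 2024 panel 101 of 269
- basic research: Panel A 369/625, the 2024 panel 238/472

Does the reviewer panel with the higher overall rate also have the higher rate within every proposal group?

Infrastructure: Panel A 95/133 = 71.4%, the 2024 panel 579/957 = 60.5% → Panel A
Applied research: Panel A 288/851 = 33.8%, the 2024 panel 19/86 = 22.1% → Panel A
Translational research: Panel A 94/224 = 42.0%, the 2024 panel 101/269 = 37.5% → Panel A
Basic research: Panel A 369/625 = 59.0%, the 2024 panel 238/472 = 50.4% → Panel A
Overall: Panel A 846/1833 = 46.2%, the 2024 panel 937/1784 = 52.5% → the 2024 panel
Panel A wins each proposal group but the 2024 panel wins overall — the comparison reverses. Panel A's proposals skew toward applied research, which has a lower base rate.

No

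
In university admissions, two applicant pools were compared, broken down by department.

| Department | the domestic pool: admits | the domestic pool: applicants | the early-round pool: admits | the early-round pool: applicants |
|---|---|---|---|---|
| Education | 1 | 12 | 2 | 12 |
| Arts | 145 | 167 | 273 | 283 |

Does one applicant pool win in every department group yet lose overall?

Education: the domestic pool 1/12 = 8.3%, the early-round pool 2/12 = 16.7% → the early-round pool
Arts: the domestic pool 145/167 = 86.8%, the early-round pool 273/283 = 96.5% → the early-round pool
Overall: the domestic pool 146/179 = 81.6%, the early-round pool 275/295 = 93.2% → the early-round pool
The early-round pool wins overall and in every department group — no reversal.

No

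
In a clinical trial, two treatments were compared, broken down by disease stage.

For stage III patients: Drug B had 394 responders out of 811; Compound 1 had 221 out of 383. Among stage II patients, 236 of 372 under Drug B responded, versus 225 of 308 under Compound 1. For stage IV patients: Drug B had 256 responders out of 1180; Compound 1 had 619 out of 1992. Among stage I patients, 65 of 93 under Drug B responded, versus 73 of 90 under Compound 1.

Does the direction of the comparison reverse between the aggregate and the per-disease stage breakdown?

No

Stage III: Drug B 394/811 = 48.6%, Compound 1 221/383 = 57.7% → Compound 1
Stage II: Drug B 236/372 = 63.4%, Compound 1 225/308 = 73.1% → Compound 1
Stage IV: Drug B 256/1180 = 21.7%, Compound 1 619/1992 = 31.1% → Compound 1
Stage I: Drug B 65/93 = 69.9%, Compound 1 73/90 = 81.1% → Compound 1
Overall: Drug B 951/2456 = 38.7%, Compound 1 1138/2773 = 41.0% → Compound 1
Compound 1 wins overall and in every disease group — no reversal.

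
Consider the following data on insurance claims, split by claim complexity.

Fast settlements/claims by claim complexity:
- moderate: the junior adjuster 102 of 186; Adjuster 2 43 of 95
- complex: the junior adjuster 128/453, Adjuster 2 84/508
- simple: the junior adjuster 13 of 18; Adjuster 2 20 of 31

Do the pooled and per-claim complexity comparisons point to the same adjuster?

Yes

Moderate: the junior adjuster 102/186 = 54.8%, Adjuster 2 43/95 = 45.3% → the junior adjuster
Complex: the junior adjuster 128/453 = 28.3%, Adjuster 2 84/508 = 16.5% → the junior adjuster
Simple: the junior adjuster 13/18 = 72.2%, Adjuster 2 20/31 = 64.5% → the junior adjuster
Overall: the junior adjuster 243/657 = 37.0%, Adjuster 2 147/634 = 23.2% → the junior adjuster
The junior adjuster wins overall and in every claim group — no reversal.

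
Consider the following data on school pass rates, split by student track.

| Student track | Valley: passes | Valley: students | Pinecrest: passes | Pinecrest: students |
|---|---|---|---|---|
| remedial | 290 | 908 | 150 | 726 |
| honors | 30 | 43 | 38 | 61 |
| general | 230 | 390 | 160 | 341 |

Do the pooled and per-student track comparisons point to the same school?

Remedial: Valley 290/908 = 31.9%, Pinecrest 150/726 = 20.7% → Valley
Honors: Valley 30/43 = 69.8%, Pinecrest 38/61 = 62.3% → Valley
General: Valley 230/390 = 59.0%, Pinecrest 160/341 = 46.9% → Valley
Overall: Valley 550/1341 = 41.0%, Pinecrest 348/1128 = 30.9% → Valley
Valley wins overall and in every student group — no reversal.

Yes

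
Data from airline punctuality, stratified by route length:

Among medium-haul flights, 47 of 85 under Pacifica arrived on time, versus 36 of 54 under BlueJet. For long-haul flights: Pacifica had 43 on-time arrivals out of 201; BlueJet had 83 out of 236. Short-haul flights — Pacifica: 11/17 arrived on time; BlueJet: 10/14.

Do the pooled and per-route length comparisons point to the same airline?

Medium-haul: Pacifica 47/85 = 55.3%, BlueJet 36/54 = 66.7% → BlueJet
Long-haul: Pacifica 43/201 = 21.4%, BlueJet 83/236 = 35.2% → BlueJet
Short-haul: Pacifica 11/17 = 64.7%, BlueJet 10/14 = 71.4% → BlueJet
Overall: Pacifica 101/303 = 33.3%, BlueJet 129/304 = 42.4% → BlueJet
BlueJet wins overall and in every route group — no reversal.

Yes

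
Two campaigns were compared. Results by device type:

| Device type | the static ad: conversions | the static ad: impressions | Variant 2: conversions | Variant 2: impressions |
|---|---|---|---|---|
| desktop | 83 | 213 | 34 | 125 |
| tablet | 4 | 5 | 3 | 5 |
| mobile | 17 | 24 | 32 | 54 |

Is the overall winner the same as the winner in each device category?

Yes

Desktop: the static ad 83/213 = 39.0%, Variant 2 34/125 = 27.2% → the static ad
Tablet: the static ad 4/5 = 80.0%, Variant 2 3/5 = 60.0% → the static ad
Mobile: the static ad 17/24 = 70.8%, Variant 2 32/54 = 59.3% → the static ad
Overall: the static ad 104/242 = 43.0%, Variant 2 69/184 = 37.5% → the static ad
The static ad wins overall and in every device group — no reversal.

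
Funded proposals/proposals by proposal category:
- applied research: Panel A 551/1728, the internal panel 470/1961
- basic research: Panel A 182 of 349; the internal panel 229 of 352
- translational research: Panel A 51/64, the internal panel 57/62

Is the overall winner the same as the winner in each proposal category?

Applied research: Panel A 551/1728 = 31.9%, the internal panel 470/1961 = 24.0% → Panel A
Basic research: Panel A 182/349 = 52.1%, the internal panel 229/352 = 65.1% → the internal panel
Translational research: Panel A 51/64 = 79.7%, the internal panel 57/62 = 91.9% → the internal panel
Overall: Panel A 784/2141 = 36.6%, the internal panel 756/2375 = 31.8% → Panel A
Neither sweeps: Panel A wins 1 of 3 groups, the internal panel wins 2. Panel A wins overall but not every group — no Simpson reversal.

No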